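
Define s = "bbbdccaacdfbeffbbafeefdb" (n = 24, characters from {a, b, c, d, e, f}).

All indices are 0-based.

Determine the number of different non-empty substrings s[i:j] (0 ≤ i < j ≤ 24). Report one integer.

sorted suffixes:
  #0 SA[0]=6  'aacdfbeffbbafeefdb'
  #1 SA[1]=7  'acdfbeffbbafeefdb'
  #2 SA[2]=17  'afeefdb'
  #3 SA[3]=23  'b'
  #4 SA[4]=16  'bafeefdb'
  #5 SA[5]=15  'bbafeefdb'
  #6 SA[6]=0  'bbbdccaacdfbeffbbafeefdb'
  #7 SA[7]=1  'bbdccaacdfbeffbbafeefdb'
  #8 SA[8]=2  'bdccaacdfbeffbbafeefdb'
  #9 SA[9]=11  'beffbbafeefdb'
  #10 SA[10]=5  'caacdfbeffbbafeefdb'
  #11 SA[11]=4  'ccaacdfbeffbbafeefdb'
  #12 SA[12]=8  'cdfbeffbbafeefdb'
  #13 SA[13]=22  'db'
  #14 SA[14]=3  'dccaacdfbeffbbafeefdb'
  #15 SA[15]=9  'dfbeffbbafeefdb'
  #16 SA[16]=19  'eefdb'
  #17 SA[17]=20  'efdb'
  #18 SA[18]=12  'effbbafeefdb'
  #19 SA[19]=14  'fbbafeefdb'
  #20 SA[20]=10  'fbeffbbafeefdb'
  #21 SA[21]=21  'fdb'
  #22 SA[22]=18  'feefdb'
  #23 SA[23]=13  'ffbbafeefdb'

SA = [6, 7, 17, 23, 16, 15, 0, 1, 2, 11, 5, 4, 8, 22, 3, 9, 19, 20, 12, 14, 10, 21, 18, 13]
[i] adj suffixes → lcp
  [1] 6/7 → 1 ('a')
  [2] 7/17 → 1 ('a')
  [3] 17/23 → 0 ('')
  [4] 23/16 → 1 ('b')
  [5] 16/15 → 1 ('b')
  [6] 15/0 → 2 ('bb')
  [7] 0/1 → 2 ('bb')
  [8] 1/2 → 1 ('b')
  [9] 2/11 → 1 ('b')
  [10] 11/5 → 0 ('')
  [11] 5/4 → 1 ('c')
  [12] 4/8 → 1 ('c')
  [13] 8/22 → 0 ('')
  [14] 22/3 → 1 ('d')
  [15] 3/9 → 1 ('d')
  [16] 9/19 → 0 ('')
  [17] 19/20 → 1 ('e')
  [18] 20/12 → 2 ('ef')
  [19] 12/14 → 0 ('')
  [20] 14/10 → 2 ('fb')
  [21] 10/21 → 1 ('f')
  [22] 21/18 → 1 ('f')
  [23] 18/13 → 1 ('f')

n(n+1)/2 = 24·25/2 = 300
Σ LCP = 0 + 1 + 1 + 0 + 1 + 1 + 2 + 2 + 1 + 1 + 0 + 1 + 1 + 0 + 1 + 1 + 0 + 1 + 2 + 0 + 2 + 1 + 1 + 1 = 22
distinct = 300 − 22 = 278

278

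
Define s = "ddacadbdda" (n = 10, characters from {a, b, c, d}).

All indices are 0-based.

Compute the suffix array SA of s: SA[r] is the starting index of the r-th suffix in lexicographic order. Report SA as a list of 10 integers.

rank→(start, suffix):
  0 → (9, 'a')
  1 → (2, 'acadbdda')
  2 → (4, 'adbdda')
  3 → (6, 'bdda')
  4 → (3, 'cadbdda')
  5 → (8, 'da')
  6 → (1, 'dacadbdda')
  7 → (5, 'dbdda')
  8 → (7, 'dda')
  9 → (0, 'ddacadbdda')

[9, 2, 4, 6, 3, 8, 1, 5, 7, 0]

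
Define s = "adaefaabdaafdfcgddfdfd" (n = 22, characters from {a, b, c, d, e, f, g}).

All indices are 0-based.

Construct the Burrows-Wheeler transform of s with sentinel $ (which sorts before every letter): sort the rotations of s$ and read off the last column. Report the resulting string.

dfda$daaffbagffdaeddadc

rank  rotation                 last
    0  $adaefaabdaafdfcgddfdfd  d
    1  aabdaafdfcgddfdfd$adaef  f
    2  aafdfcgddfdfd$adaefaabd  d
    3  abdaafdfcgddfdfd$adaefa  a
    4  adaefaabdaafdfcgddfdfd$  $
    5  aefaabdaafdfcgddfdfd$ad  d
    6  afdfcgddfdfd$adaefaabda  a
    7  bdaafdfcgddfdfd$adaefaa  a
    8  cgddfdfd$adaefaabdaafdf  f
    9  d$adaefaabdaafdfcgddfdf  f
   10  daafdfcgddfdfd$adaefaab  b
   11  daefaabdaafdfcgddfdfd$a  a
   12  ddfdfd$adaefaabdaafdfcg  g
   13  dfcgddfdfd$adaefaabdaaf  f
   14  dfd$adaefaabdaafdfcgddf  f
   15  dfdfd$adaefaabdaafdfcgd  d
   16  efaabdaafdfcgddfdfd$ada  a
   17  faabdaafdfcgddfdfd$adae  e
   18  fcgddfdfd$adaefaabdaafd  d
   19  fd$adaefaabdaafdfcgddfd  d
   20  fdfcgddfdfd$adaefaabdaa  a
   21  fdfd$adaefaabdaafdfcgdd  d
   22  gddfdfd$adaefaabdaafdfc  c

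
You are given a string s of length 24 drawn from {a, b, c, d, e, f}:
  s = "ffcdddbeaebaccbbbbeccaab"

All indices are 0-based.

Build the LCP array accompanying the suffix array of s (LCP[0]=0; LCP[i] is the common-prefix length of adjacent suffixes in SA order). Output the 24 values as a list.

[0, 1, 1, 1, 0, 1, 1, 3, 2, 1, 2, 0, 1, 1, 2, 1, 0, 1, 2, 0, 1, 1, 0, 1]

sorted suffixes:
  #0 SA[0]=21  'aab'
  #1 SA[1]=22  'ab'
  #2 SA[2]=11  'accbbbbeccaab'
  #3 SA[3]=8  'aebaccbbbbeccaab'
  #4 SA[4]=23  'b'
  #5 SA[5]=10  'baccbbbbeccaab'
  #6 SA[6]=14  'bbbbeccaab'
  #7 SA[7]=15  'bbbeccaab'
  #8 SA[8]=16  'bbeccaab'
  #9 SA[9]=6  'beaebaccbbbbeccaab'
  #10 SA[10]=17  'beccaab'
  #11 SA[11]=20  'caab'
  #12 SA[12]=13  'cbbbbeccaab'
  #13 SA[13]=19  'ccaab'
  #14 SA[14]=12  'ccbbbbeccaab'
  #15 SA[15]=2  'cdddbeaebaccbbbbeccaab'
  #16 SA[16]=5  'dbeaebaccbbbbeccaab'
  #17 SA[17]=4  'ddbeaebaccbbbbeccaab'
  #18 SA[18]=3  'dddbeaebaccbbbbeccaab'
  #19 SA[19]=7  'eaebaccbbbbeccaab'
  #20 SA[20]=9  'ebaccbbbbeccaab'
  #21 SA[21]=18  'eccaab'
  #22 SA[22]=1  'fcdddbeaebaccbbbbeccaab'
  #23 SA[23]=0  'ffcdddbeaebaccbbbbeccaab'

SA = [21, 22, 11, 8, 23, 10, 14, 15, 16, 6, 17, 20, 13, 19, 12, 2, 5, 4, 3, 7, 9, 18, 1, 0]
i: (SA[i-1],SA[i]) lcp shared
  1: (21,22) 1 'a'
  2: (22,11) 1 'a'
  3: (11,8) 1 'a'
  4: (8,23) 0 ''
  5: (23,10) 1 'b'
  6: (10,14) 1 'b'
  7: (14,15) 3 'bbb'
  8: (15,16) 2 'bb'
  9: (16,6) 1 'b'
  10: (6,17) 2 'be'
  11: (17,20) 0 ''
  12: (20,13) 1 'c'
  13: (13,19) 1 'c'
  14: (19,12) 2 'cc'
  15: (12,2) 1 'c'
  16: (2,5) 0 ''
  17: (5,4) 1 'd'
  18: (4,3) 2 'dd'
  19: (3,7) 0 ''
  20: (7,9) 1 'e'
  21: (9,18) 1 'e'
  22: (18,1) 0 ''
  23: (1,0) 1 'f'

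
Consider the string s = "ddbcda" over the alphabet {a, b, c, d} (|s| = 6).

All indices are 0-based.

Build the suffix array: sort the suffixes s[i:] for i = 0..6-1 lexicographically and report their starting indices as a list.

[5, 2, 3, 4, 1, 0]

rank→(start, suffix):
  0 → (5, 'a')
  1 → (2, 'bcda')
  2 → (3, 'cda')
  3 → (4, 'da')
  4 → (1, 'dbcda')
  5 → (0, 'ddbcda')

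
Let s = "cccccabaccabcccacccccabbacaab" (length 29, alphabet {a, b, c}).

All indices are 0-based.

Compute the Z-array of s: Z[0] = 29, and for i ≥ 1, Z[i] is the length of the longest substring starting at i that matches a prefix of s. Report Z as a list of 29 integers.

[29, 4, 3, 2, 1, 0, 0, 0, 2, 1, 0, 0, 3, 2, 1, 0, 7, 4, 3, 2, 1, 0, 0, 0, 0, 1, 0, 0, 0]

Z[0]=29
i=1: i≥r, start 0; Z[1]=4 extend→box=[1,5)
i=2: min(r-i=3, Z[1]=4)=3; Z[2]=3
i=3: min(r-i=2, Z[2]=3)=2; Z[3]=2
i=4: min(r-i=1, Z[3]=2)=1; Z[4]=1
i=5: i≥r, start 0; Z[5]=0
i=6: i≥r, start 0; Z[6]=0
i=7: i≥r, start 0; Z[7]=0
i=8: i≥r, start 0; Z[8]=2 extend→box=[8,10)
i=9: min(r-i=1, Z[1]=4)=1; Z[9]=1
i=10: i≥r, start 0; Z[10]=0
i=11: i≥r, start 0; Z[11]=0
i=12: i≥r, start 0; Z[12]=3 extend→box=[12,15)
i=13: min(r-i=2, Z[1]=4)=2; Z[13]=2
i=14: min(r-i=1, Z[2]=3)=1; Z[14]=1
i=15: i≥r, start 0; Z[15]=0
i=16: i≥r, start 0; Z[16]=7 extend→box=[16,23)
i=17: min(r-i=6, Z[1]=4)=4; Z[17]=4
i=18: min(r-i=5, Z[2]=3)=3; Z[18]=3
i=19: min(r-i=4, Z[3]=2)=2; Z[19]=2
i=20: min(r-i=3, Z[4]=1)=1; Z[20]=1
i=21: min(r-i=2, Z[5]=0)=0; Z[21]=0
i=22: min(r-i=1, Z[6]=0)=0; Z[22]=0
i=23: i≥r, start 0; Z[23]=0
i=24: i≥r, start 0; Z[24]=0
i=25: i≥r, start 0; Z[25]=1 extend→box=[25,26)
i=26: i≥r, start 0; Z[26]=0
i=27: i≥r, start 0; Z[27]=0
i=28: i≥r, start 0; Z[28]=0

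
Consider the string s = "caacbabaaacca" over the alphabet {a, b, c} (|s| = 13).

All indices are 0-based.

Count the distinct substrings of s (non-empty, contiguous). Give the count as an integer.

rank | idx | suffix
   0 |  12 | a
   1 |   7 | aaacca
   2 |   1 | aacbabaaacca
   3 |   8 | aacca
   4 |   5 | abaaacca
   5 |   2 | acbabaaacca
   6 |   9 | acca
   7 |   6 | baaacca
   8 |   4 | babaaacca
   9 |  11 | ca
  10 |   0 | caacbabaaacca
  11 |   3 | cbabaaacca
  12 |  10 | cca

SA = [12, 7, 1, 8, 5, 2, 9, 6, 4, 11, 0, 3, 10]
i: (SA[i-1],SA[i]) lcp shared
  1: (12,7) 1 'a'
  2: (7,1) 2 'aa'
  3: (1,8) 3 'aac'
  4: (8,5) 1 'a'
  5: (5,2) 1 'a'
  6: (2,9) 2 'ac'
  7: (9,6) 0 ''
  8: (6,4) 2 'ba'
  9: (4,11) 0 ''
  10: (11,0) 2 'ca'
  11: (0,3) 1 'c'
  12: (3,10) 1 'c'

n(n+1)/2 = 13·14/2 = 91
Σ LCP = 0 + 1 + 2 + 3 + 1 + 1 + 2 + 0 + 2 + 0 + 2 + 1 + 1 = 16
distinct = 91 − 16 = 75

75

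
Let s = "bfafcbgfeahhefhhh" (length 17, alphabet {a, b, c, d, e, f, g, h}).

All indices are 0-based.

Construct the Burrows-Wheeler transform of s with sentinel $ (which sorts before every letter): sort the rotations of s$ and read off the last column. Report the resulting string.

hfe$cffhbagebhhhaf

rank  rotation            last
    0  $bfafcbgfeahhefhhh  h
    1  afcbgfeahhefhhh$bf  f
    2  ahhefhhh$bfafcbgfe  e
    3  bfafcbgfeahhefhhh$  $
    4  bgfeahhefhhh$bfafc  c
    5  cbgfeahhefhhh$bfaf  f
    6  eahhefhhh$bfafcbgf  f
    7  efhhh$bfafcbgfeahh  h
    8  fafcbgfeahhefhhh$b  b
    9  fcbgfeahhefhhh$bfa  a
   10  feahhefhhh$bfafcbg  g
   11  fhhh$bfafcbgfeahhe  e
   12  gfeahhefhhh$bfafcb  b
   13  h$bfafcbgfeahhefhh  h
   14  hefhhh$bfafcbgfeah  h
   15  hh$bfafcbgfeahhefh  h
   16  hhefhhh$bfafcbgfea  a
   17  hhh$bfafcbgfeahhef  f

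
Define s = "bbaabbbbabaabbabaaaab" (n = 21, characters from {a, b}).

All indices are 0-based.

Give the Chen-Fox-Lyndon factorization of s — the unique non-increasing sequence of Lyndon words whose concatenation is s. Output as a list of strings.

["b", "b", "aabbbbab", "aabbab", "aaaab"]

emit factor 1: 'b' (i=0, period=1)
emit factor 2: 'b' (i=1, period=1)
emit factor 3: 'aabbbbab' (i=2, period=8)
emit factor 4: 'aabbab' (i=10, period=6)
emit factor 5: 'aaaab' (i=16, period=5)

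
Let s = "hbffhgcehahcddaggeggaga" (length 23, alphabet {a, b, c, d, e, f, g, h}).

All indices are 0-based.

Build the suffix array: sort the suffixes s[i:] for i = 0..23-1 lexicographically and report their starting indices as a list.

[22, 20, 14, 9, 1, 11, 6, 13, 12, 17, 7, 2, 3, 21, 19, 5, 16, 18, 15, 8, 0, 10, 4]

rank→(start, suffix):
  0 → (22, 'a')
  1 → (20, 'aga')
  2 → (14, 'aggeggaga')
  3 → (9, 'ahcddaggeggaga')
  4 → (1, 'bffhgcehahcddaggeggaga')
  5 → (11, 'cddaggeggaga')
  6 → (6, 'cehahcddaggeggaga')
  7 → (13, 'daggeggaga')
  8 → (12, 'ddaggeggaga')
  9 → (17, 'eggaga')
  10 → (7, 'ehahcddaggeggaga')
  11 → (2, 'ffhgcehahcddaggeggaga')
  12 → (3, 'fhgcehahcddaggeggaga')
  13 → (21, 'ga')
  14 → (19, 'gaga')
  15 → (5, 'gcehahcddaggeggaga')
  16 → (16, 'geggaga')
  17 → (18, 'ggaga')
  18 → (15, 'ggeggaga')
  19 → (8, 'hahcddaggeggaga')
  20 → (0, 'hbffhgcehahcddaggeggaga')
  21 → (10, 'hcddaggeggaga')
  22 → (4, 'hgcehahcddaggeggaga')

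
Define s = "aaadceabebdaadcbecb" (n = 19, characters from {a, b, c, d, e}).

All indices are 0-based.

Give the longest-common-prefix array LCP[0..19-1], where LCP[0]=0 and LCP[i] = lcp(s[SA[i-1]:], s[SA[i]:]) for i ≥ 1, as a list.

[0, 2, 4, 1, 1, 3, 0, 1, 1, 2, 0, 2, 1, 0, 1, 2, 0, 1, 1]

rank→(start, suffix):
  0 → (0, 'aaadceabebdaadcbecb')
  1 → (11, 'aadcbecb')
  2 → (1, 'aadceabebdaadcbecb')
  3 → (6, 'abebdaadcbecb')
  4 → (12, 'adcbecb')
  5 → (2, 'adceabebdaadcbecb')
  6 → (18, 'b')
  7 → (9, 'bdaadcbecb')
  8 → (7, 'bebdaadcbecb')
  9 → (15, 'becb')
  10 → (17, 'cb')
  11 → (14, 'cbecb')
  12 → (4, 'ceabebdaadcbecb')
  13 → (10, 'daadcbecb')
  14 → (13, 'dcbecb')
  15 → (3, 'dceabebdaadcbecb')
  16 → (5, 'eabebdaadcbecb')
  17 → (8, 'ebdaadcbecb')
  18 → (16, 'ecb')

SA = [0, 11, 1, 6, 12, 2, 18, 9, 7, 15, 17, 14, 4, 10, 13, 3, 5, 8, 16]
[i] adj suffixes → lcp
  [1] 0/11 → 2 ('aa')
  [2] 11/1 → 4 ('aadc')
  [3] 1/6 → 1 ('a')
  [4] 6/12 → 1 ('a')
  [5] 12/2 → 3 ('adc')
  [6] 2/18 → 0 ('')
  [7] 18/9 → 1 ('b')
  [8] 9/7 → 1 ('b')
  [9] 7/15 → 2 ('be')
  [10] 15/17 → 0 ('')
  [11] 17/14 → 2 ('cb')
  [12] 14/4 → 1 ('c')
  [13] 4/10 → 0 ('')
  [14] 10/13 → 1 ('d')
  [15] 13/3 → 2 ('dc')
  [16] 3/5 → 0 ('')
  [17] 5/8 → 1 ('e')
  [18] 8/16 → 1 ('e')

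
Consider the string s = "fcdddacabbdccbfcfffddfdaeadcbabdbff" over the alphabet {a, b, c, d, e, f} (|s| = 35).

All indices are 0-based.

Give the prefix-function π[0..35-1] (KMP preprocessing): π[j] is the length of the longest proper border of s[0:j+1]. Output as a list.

π[0] = 0
j=1 s[j]='c': π[1]=0 (border '')
j=2 s[j]='d': π[2]=0 (border '')
j=3 s[j]='d': π[3]=0 (border '')
j=4 s[j]='d': π[4]=0 (border '')
j=5 s[j]='a': π[5]=0 (border '')
j=6 s[j]='c': π[6]=0 (border '')
j=7 s[j]='a': π[7]=0 (border '')
j=8 s[j]='b': π[8]=0 (border '')
j=9 s[j]='b': π[9]=0 (border '')
j=10 s[j]='d': π[10]=0 (border '')
j=11 s[j]='c': π[11]=0 (border '')
j=12 s[j]='c': π[12]=0 (border '')
j=13 s[j]='b': π[13]=0 (border '')
j=14 s[j]='f': π[14]=1 (border 'f')
j=15 s[j]='c': π[15]=2 (border 'fc')
j=16 s[j]='f': k: 2→0; π[16]=1 (border 'f')
j=17 s[j]='f': k: 1→0; π[17]=1 (border 'f')
j=18 s[j]='f': k: 1→0; π[18]=1 (border 'f')
j=19 s[j]='d': k: 1→0; π[19]=0 (border '')
j=20 s[j]='d': π[20]=0 (border '')
j=21 s[j]='f': π[21]=1 (border 'f')
j=22 s[j]='d': k: 1→0; π[22]=0 (border '')
j=23 s[j]='a': π[23]=0 (border '')
j=24 s[j]='e': π[24]=0 (border '')
j=25 s[j]='a': π[25]=0 (border '')
j=26 s[j]='d': π[26]=0 (border '')
j=27 s[j]='c': π[27]=0 (border '')
j=28 s[j]='b': π[28]=0 (border '')
j=29 s[j]='a': π[29]=0 (border '')
j=30 s[j]='b': π[30]=0 (border '')
j=31 s[j]='d': π[31]=0 (border '')
j=32 s[j]='b': π[32]=0 (border '')
j=33 s[j]='f': π[33]=1 (border 'f')
j=34 s[j]='f': k: 1→0; π[34]=1 (border 'f')

[0, 0, 0, 0, 0, 0, 0, 0, 0, 0, 0, 0, 0, 0, 1, 2, 1, 1, 1, 0, 0, 1, 0, 0, 0, 0, 0, 0, 0, 0, 0, 0, 0, 1, 1]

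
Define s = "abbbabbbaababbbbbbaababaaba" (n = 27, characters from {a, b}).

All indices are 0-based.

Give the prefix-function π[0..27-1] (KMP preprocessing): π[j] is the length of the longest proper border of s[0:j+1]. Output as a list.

[0, 0, 0, 0, 1, 2, 3, 4, 5, 1, 2, 1, 2, 3, 4, 0, 0, 0, 1, 1, 2, 1, 2, 1, 1, 2, 1]

π[0] = 0
j=1 s[j]='b': π[1]=0 (border '')
j=2 s[j]='b': π[2]=0 (border '')
j=3 s[j]='b': π[3]=0 (border '')
j=4 s[j]='a': π[4]=1 (border 'a')
j=5 s[j]='b': π[5]=2 (border 'ab')
j=6 s[j]='b': π[6]=3 (border 'abb')
j=7 s[j]='b': π[7]=4 (border 'abbb')
j=8 s[j]='a': π[8]=5 (border 'abbba')
j=9 s[j]='a': k: 5→1→0; π[9]=1 (border 'a')
j=10 s[j]='b': π[10]=2 (border 'ab')
j=11 s[j]='a': k: 2→0; π[11]=1 (border 'a')
j=12 s[j]='b': π[12]=2 (border 'ab')
j=13 s[j]='b': π[13]=3 (border 'abb')
j=14 s[j]='b': π[14]=4 (border 'abbb')
j=15 s[j]='b': k: 4→0; π[15]=0 (border '')
j=16 s[j]='b': π[16]=0 (border '')
j=17 s[j]='b': π[17]=0 (border '')
j=18 s[j]='a': π[18]=1 (border 'a')
j=19 s[j]='a': k: 1→0; π[19]=1 (border 'a')
j=20 s[j]='b': π[20]=2 (border 'ab')
j=21 s[j]='a': k: 2→0; π[21]=1 (border 'a')
j=22 s[j]='b': π[22]=2 (border 'ab')
j=23 s[j]='a': k: 2→0; π[23]=1 (border 'a')
j=24 s[j]='a': k: 1→0; π[24]=1 (border 'a')
j=25 s[j]='b': π[25]=2 (border 'ab')
j=26 s[j]='a': k: 2→0; π[26]=1 (border 'a')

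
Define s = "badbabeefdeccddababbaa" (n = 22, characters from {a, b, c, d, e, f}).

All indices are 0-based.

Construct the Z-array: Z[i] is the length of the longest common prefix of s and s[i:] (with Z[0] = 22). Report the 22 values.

Z[0]=22
i=1: fresh scan; Z[1]=0
i=2: fresh scan; Z[2]=0
i=3: fresh scan; Z[3]=2 extend→box=[3,5)
i=4: min(r-i=1, Z[1]=0)=0; Z[4]=0
i=5: fresh scan; Z[5]=1 extend→box=[5,6)
i=6: fresh scan; Z[6]=0
i=7: fresh scan; Z[7]=0
i=8: fresh scan; Z[8]=0
i=9: fresh scan; Z[9]=0
i=10: fresh scan; Z[10]=0
i=11: fresh scan; Z[11]=0
i=12: fresh scan; Z[12]=0
i=13: fresh scan; Z[13]=0
i=14: fresh scan; Z[14]=0
i=15: fresh scan; Z[15]=0
i=16: fresh scan; Z[16]=2 extend→box=[16,18)
i=17: min(r-i=1, Z[1]=0)=0; Z[17]=0
i=18: fresh scan; Z[18]=1 extend→box=[18,19)
i=19: fresh scan; Z[19]=2 extend→box=[19,21)
i=20: min(r-i=1, Z[1]=0)=0; Z[20]=0
i=21: fresh scan; Z[21]=0

[22, 0, 0, 2, 0, 1, 0, 0, 0, 0, 0, 0, 0, 0, 0, 0, 2, 0, 1, 2, 0, 0]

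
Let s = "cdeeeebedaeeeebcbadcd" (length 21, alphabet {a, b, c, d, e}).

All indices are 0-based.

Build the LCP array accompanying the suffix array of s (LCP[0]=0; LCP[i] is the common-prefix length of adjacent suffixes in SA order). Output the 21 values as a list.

[0, 1, 0, 1, 1, 0, 1, 2, 0, 1, 1, 1, 0, 2, 1, 1, 3, 2, 4, 3, 5]

rank→(start, suffix):
  0 → (17, 'adcd')
  1 → (9, 'aeeeebcbadcd')
  2 → (16, 'badcd')
  3 → (14, 'bcbadcd')
  4 → (6, 'bedaeeeebcbadcd')
  5 → (15, 'cbadcd')
  6 → (19, 'cd')
  7 → (0, 'cdeeeebedaeeeebcbadcd')
  8 → (20, 'd')
  9 → (8, 'daeeeebcbadcd')
  10 → (18, 'dcd')
  11 → (1, 'deeeebedaeeeebcbadcd')
  12 → (13, 'ebcbadcd')
  13 → (5, 'ebedaeeeebcbadcd')
  14 → (7, 'edaeeeebcbadcd')
  15 → (12, 'eebcbadcd')
  16 → (4, 'eebedaeeeebcbadcd')
  17 → (11, 'eeebcbadcd')
  18 → (3, 'eeebedaeeeebcbadcd')
  19 → (10, 'eeeebcbadcd')
  20 → (2, 'eeeebedaeeeebcbadcd')

SA = [17, 9, 16, 14, 6, 15, 19, 0, 20, 8, 18, 1, 13, 5, 7, 12, 4, 11, 3, 10, 2]
rank  pair      lcp
   1  s[17:],s[9:]  1  'a'
   2  s[9:],s[16:]  0  ''
   3  s[16:],s[14:]  1  'b'
   4  s[14:],s[6:]  1  'b'
   5  s[6:],s[15:]  0  ''
   6  s[15:],s[19:]  1  'c'
   7  s[19:],s[0:]  2  'cd'
   8  s[0:],s[20:]  0  ''
   9  s[20:],s[8:]  1  'd'
  10  s[8:],s[18:]  1  'd'
  11  s[18:],s[1:]  1  'd'
  12  s[1:],s[13:]  0  ''
  13  s[13:],s[5:]  2  'eb'
  14  s[5:],s[7:]  1  'e'
  15  s[7:],s[12:]  1  'e'
  16  s[12:],s[4:]  3  'eeb'
  17  s[4:],s[11:]  2  'ee'
  18  s[11:],s[3:]  4  'eeeb'
  19  s[3:],s[10:]  3  'eee'
  20  s[10:],s[2:]  5  'eeeeb'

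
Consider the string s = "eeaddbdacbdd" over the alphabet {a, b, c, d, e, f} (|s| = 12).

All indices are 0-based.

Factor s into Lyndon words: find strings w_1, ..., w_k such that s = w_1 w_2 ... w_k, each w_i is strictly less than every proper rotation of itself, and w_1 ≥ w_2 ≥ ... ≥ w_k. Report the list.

["e", "e", "addbd", "acbdd"]

emit factor 1: 'e' (i=0, period=1)
emit factor 2: 'e' (i=1, period=1)
emit factor 3: 'addbd' (i=2, period=5)
emit factor 4: 'acbdd' (i=7, period=5)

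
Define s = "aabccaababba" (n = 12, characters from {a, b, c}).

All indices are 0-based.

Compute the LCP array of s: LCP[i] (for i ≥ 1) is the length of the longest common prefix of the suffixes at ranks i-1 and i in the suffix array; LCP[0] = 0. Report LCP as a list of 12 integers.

sorted suffixes:
  #0 SA[0]=11  'a'
  #1 SA[1]=5  'aababba'
  #2 SA[2]=0  'aabccaababba'
  #3 SA[3]=6  'ababba'
  #4 SA[4]=8  'abba'
  #5 SA[5]=1  'abccaababba'
  #6 SA[6]=10  'ba'
  #7 SA[7]=7  'babba'
  #8 SA[8]=9  'bba'
  #9 SA[9]=2  'bccaababba'
  #10 SA[10]=4  'caababba'
  #11 SA[11]=3  'ccaababba'

SA = [11, 5, 0, 6, 8, 1, 10, 7, 9, 2, 4, 3]
[i] adj suffixes → lcp
  [1] 11/5 → 1 ('a')
  [2] 5/0 → 3 ('aab')
  [3] 0/6 → 1 ('a')
  [4] 6/8 → 2 ('ab')
  [5] 8/1 → 2 ('ab')
  [6] 1/10 → 0 ('')
  [7] 10/7 → 2 ('ba')
  [8] 7/9 → 1 ('b')
  [9] 9/2 → 1 ('b')
  [10] 2/4 → 0 ('')
  [11] 4/3 → 1 ('c')

[0, 1, 3, 1, 2, 2, 0, 2, 1, 1, 0, 1]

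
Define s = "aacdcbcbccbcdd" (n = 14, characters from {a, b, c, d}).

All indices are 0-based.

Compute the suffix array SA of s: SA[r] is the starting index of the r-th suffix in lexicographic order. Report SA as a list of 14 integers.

sorted suffixes:
  #0 SA[0]=0  'aacdcbcbccbcdd'
  #1 SA[1]=1  'acdcbcbccbcdd'
  #2 SA[2]=5  'bcbccbcdd'
  #3 SA[3]=7  'bccbcdd'
  #4 SA[4]=10  'bcdd'
  #5 SA[5]=4  'cbcbccbcdd'
  #6 SA[6]=6  'cbccbcdd'
  #7 SA[7]=9  'cbcdd'
  #8 SA[8]=8  'ccbcdd'
  #9 SA[9]=2  'cdcbcbccbcdd'
  #10 SA[10]=11  'cdd'
  #11 SA[11]=13  'd'
  #12 SA[12]=3  'dcbcbccbcdd'
  #13 SA[13]=12  'dd'

[0, 1, 5, 7, 10, 4, 6, 9, 8, 2, 11, 13, 3, 12]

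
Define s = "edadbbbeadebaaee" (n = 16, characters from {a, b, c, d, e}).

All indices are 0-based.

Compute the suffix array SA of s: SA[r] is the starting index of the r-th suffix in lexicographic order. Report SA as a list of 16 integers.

rank | idx | suffix
   0 |  12 | aaee
   1 |   2 | adbbbeadebaaee
   2 |   8 | adebaaee
   3 |  13 | aee
   4 |  11 | baaee
   5 |   4 | bbbeadebaaee
   6 |   5 | bbeadebaaee
   7 |   6 | beadebaaee
   8 |   1 | dadbbbeadebaaee
   9 |   3 | dbbbeadebaaee
  10 |   9 | debaaee
  11 |  15 | e
  12 |   7 | eadebaaee
  13 |  10 | ebaaee
  14 |   0 | edadbbbeadebaaee
  15 |  14 | ee

[12, 2, 8, 13, 11, 4, 5, 6, 1, 3, 9, 15, 7, 10, 0, 14]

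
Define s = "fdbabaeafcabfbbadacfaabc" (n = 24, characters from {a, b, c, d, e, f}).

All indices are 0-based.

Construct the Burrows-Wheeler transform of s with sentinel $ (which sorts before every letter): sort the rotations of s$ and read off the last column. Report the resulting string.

cfbacdbbedbafaabfaafacba$

rank  rotation                   last
    0  $fdbabaeafcabfbbadacfaabc  c
    1  aabc$fdbabaeafcabfbbadacf  f
    2  abaeafcabfbbadacfaabc$fdb  b
    3  abc$fdbabaeafcabfbbadacfa  a
    4  abfbbadacfaabc$fdbabaeafc  c
    5  acfaabc$fdbabaeafcabfbbad  d
    6  adacfaabc$fdbabaeafcabfbb  b
    7  aeafcabfbbadacfaabc$fdbab  b
    8  afcabfbbadacfaabc$fdbabae  e
    9  babaeafcabfbbadacfaabc$fd  d
   10  badacfaabc$fdbabaeafcabfb  b
   11  baeafcabfbbadacfaabc$fdba  a
   12  bbadacfaabc$fdbabaeafcabf  f
   13  bc$fdbabaeafcabfbbadacfaa  a
   14  bfbbadacfaabc$fdbabaeafca  a
   15  c$fdbabaeafcabfbbadacfaab  b
   16  cabfbbadacfaabc$fdbabaeaf  f
   17  cfaabc$fdbabaeafcabfbbada  a
   18  dacfaabc$fdbabaeafcabfbba  a
   19  dbabaeafcabfbbadacfaabc$f  f
   20  eafcabfbbadacfaabc$fdbaba  a
   21  faabc$fdbabaeafcabfbbadac  c
   22  fbbadacfaabc$fdbabaeafcab  b
   23  fcabfbbadacfaabc$fdbabaea  a
   24  fdbabaeafcabfbbadacfaabc$  $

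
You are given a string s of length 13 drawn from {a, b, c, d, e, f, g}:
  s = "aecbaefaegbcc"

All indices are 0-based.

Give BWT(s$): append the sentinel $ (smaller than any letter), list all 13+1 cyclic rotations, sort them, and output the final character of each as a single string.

rank  rotation        last
    0  $aecbaefaegbcc  c
    1  aecbaefaegbcc$  $
    2  aefaegbcc$aecb  b
    3  aegbcc$aecbaef  f
    4  baefaegbcc$aec  c
    5  bcc$aecbaefaeg  g
    6  c$aecbaefaegbc  c
    7  cbaefaegbcc$ae  e
    8  cc$aecbaefaegb  b
    9  ecbaefaegbcc$a  a
   10  efaegbcc$aecba  a
   11  egbcc$aecbaefa  a
   12  faegbcc$aecbae  e
   13  gbcc$aecbaefae  e

c$bfcgcebaaaee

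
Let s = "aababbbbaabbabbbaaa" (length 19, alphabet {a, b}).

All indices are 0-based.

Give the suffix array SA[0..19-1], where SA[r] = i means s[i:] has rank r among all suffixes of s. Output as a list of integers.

[18, 17, 16, 0, 8, 1, 9, 12, 3, 15, 7, 11, 2, 14, 6, 10, 13, 5, 4]

sorted suffixes:
  #0 SA[0]=18  'a'
  #1 SA[1]=17  'aa'
  #2 SA[2]=16  'aaa'
  #3 SA[3]=0  'aababbbbaabbabbbaaa'
  #4 SA[4]=8  'aabbabbbaaa'
  #5 SA[5]=1  'ababbbbaabbabbbaaa'
  #6 SA[6]=9  'abbabbbaaa'
  #7 SA[7]=12  'abbbaaa'
  #8 SA[8]=3  'abbbbaabbabbbaaa'
  #9 SA[9]=15  'baaa'
  #10 SA[10]=7  'baabbabbbaaa'
  #11 SA[11]=11  'babbbaaa'
  #12 SA[12]=2  'babbbbaabbabbbaaa'
  #13 SA[13]=14  'bbaaa'
  #14 SA[14]=6  'bbaabbabbbaaa'
  #15 SA[15]=10  'bbabbbaaa'
  #16 SA[16]=13  'bbbaaa'
  #17 SA[17]=5  'bbbaabbabbbaaa'
  #18 SA[18]=4  'bbbbaabbabbbaaa'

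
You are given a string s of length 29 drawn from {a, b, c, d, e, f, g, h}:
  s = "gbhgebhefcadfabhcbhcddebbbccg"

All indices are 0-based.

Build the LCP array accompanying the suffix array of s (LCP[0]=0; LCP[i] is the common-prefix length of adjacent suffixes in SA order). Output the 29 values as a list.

[0, 1, 0, 2, 1, 1, 3, 2, 2, 0, 1, 1, 1, 1, 0, 1, 1, 0, 2, 1, 0, 1, 0, 1, 1, 0, 2, 1, 1]

rank | idx | suffix
   0 |  13 | abhcbhcddebbbccg
   1 |  10 | adfabhcbhcddebbbccg
   2 |  23 | bbbccg
   3 |  24 | bbccg
   4 |  25 | bccg
   5 |  14 | bhcbhcddebbbccg
   6 |  17 | bhcddebbbccg
   7 |   5 | bhefcadfabhcbhcddebbbccg
   8 |   1 | bhgebhefcadfabhcbhcddebbbccg
   9 |   9 | cadfabhcbhcddebbbccg
  10 |  16 | cbhcddebbbccg
  11 |  26 | ccg
  12 |  19 | cddebbbccg
  13 |  27 | cg
  14 |  20 | ddebbbccg
  15 |  21 | debbbccg
  16 |  11 | dfabhcbhcddebbbccg
  17 |  22 | ebbbccg
  18 |   4 | ebhefcadfabhcbhcddebbbccg
  19 |   7 | efcadfabhcbhcddebbbccg
  20 |  12 | fabhcbhcddebbbccg
  21 |   8 | fcadfabhcbhcddebbbccg
  22 |  28 | g
  23 |   0 | gbhgebhefcadfabhcbhcddebbbccg
  24 |   3 | gebhefcadfabhcbhcddebbbccg
  25 |  15 | hcbhcddebbbccg
  26 |  18 | hcddebbbccg
  27 |   6 | hefcadfabhcbhcddebbbccg
  28 |   2 | hgebhefcadfabhcbhcddebbbccg

SA = [13, 10, 23, 24, 25, 14, 17, 5, 1, 9, 16, 26, 19, 27, 20, 21, 11, 22, 4, 7, 12, 8, 28, 0, 3, 15, 18, 6, 2]
rank  pair      lcp
   1  s[13:],s[10:]  1  'a'
   2  s[10:],s[23:]  0  ''
   3  s[23:],s[24:]  2  'bb'
   4  s[24:],s[25:]  1  'b'
   5  s[25:],s[14:]  1  'b'
   6  s[14:],s[17:]  3  'bhc'
   7  s[17:],s[5:]  2  'bh'
   8  s[5:],s[1:]  2  'bh'
   9  s[1:],s[9:]  0  ''
  10  s[9:],s[16:]  1  'c'
  11  s[16:],s[26:]  1  'c'
  12  s[26:],s[19:]  1  'c'
  13  s[19:],s[27:]  1  'c'
  14  s[27:],s[20:]  0  ''
  15  s[20:],s[21:]  1  'd'
  16  s[21:],s[11:]  1  'd'
  17  s[11:],s[22:]  0  ''
  18  s[22:],s[4:]  2  'eb'
  19  s[4:],s[7:]  1  'e'
  20  s[7:],s[12:]  0  ''
  21  s[12:],s[8:]  1  'f'
  22  s[8:],s[28:]  0  ''
  23  s[28:],s[0:]  1  'g'
  24  s[0:],s[3:]  1  'g'
  25  s[3:],s[15:]  0  ''
  26  s[15:],s[18:]  2  'hc'
  27  s[18:],s[6:]  1  'h'
  28  s[6:],s[2:]  1  'h'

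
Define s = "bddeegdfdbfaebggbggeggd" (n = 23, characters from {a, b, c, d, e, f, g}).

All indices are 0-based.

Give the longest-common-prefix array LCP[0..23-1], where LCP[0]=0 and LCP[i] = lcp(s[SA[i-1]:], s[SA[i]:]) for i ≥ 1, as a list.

rank→(start, suffix):
  0 → (11, 'aebggbggeggd')
  1 → (0, 'bddeegdfdbfaebggbggeggd')
  2 → (9, 'bfaebggbggeggd')
  3 → (13, 'bggbggeggd')
  4 → (16, 'bggeggd')
  5 → (22, 'd')
  6 → (8, 'dbfaebggbggeggd')
  7 → (1, 'ddeegdfdbfaebggbggeggd')
  8 → (2, 'deegdfdbfaebggbggeggd')
  9 → (6, 'dfdbfaebggbggeggd')
  10 → (12, 'ebggbggeggd')
  11 → (3, 'eegdfdbfaebggbggeggd')
  12 → (4, 'egdfdbfaebggbggeggd')
  13 → (19, 'eggd')
  14 → (10, 'faebggbggeggd')
  15 → (7, 'fdbfaebggbggeggd')
  16 → (15, 'gbggeggd')
  17 → (21, 'gd')
  18 → (5, 'gdfdbfaebggbggeggd')
  19 → (18, 'geggd')
  20 → (14, 'ggbggeggd')
  21 → (20, 'ggd')
  22 → (17, 'ggeggd')

SA = [11, 0, 9, 13, 16, 22, 8, 1, 2, 6, 12, 3, 4, 19, 10, 7, 15, 21, 5, 18, 14, 20, 17]
rank  pair      lcp
   1  s[11:],s[0:]  0  ''
   2  s[0:],s[9:]  1  'b'
   3  s[9:],s[13:]  1  'b'
   4  s[13:],s[16:]  3  'bgg'
   5  s[16:],s[22:]  0  ''
   6  s[22:],s[8:]  1  'd'
   7  s[8:],s[1:]  1  'd'
   8  s[1:],s[2:]  1  'd'
   9  s[2:],s[6:]  1  'd'
  10  s[6:],s[12:]  0  ''
  11  s[12:],s[3:]  1  'e'
  12  s[3:],s[4:]  1  'e'
  13  s[4:],s[19:]  2  'eg'
  14  s[19:],s[10:]  0  ''
  15  s[10:],s[7:]  1  'f'
  16  s[7:],s[15:]  0  ''
  17  s[15:],s[21:]  1  'g'
  18  s[21:],s[5:]  2  'gd'
  19  s[5:],s[18:]  1  'g'
  20  s[18:],s[14:]  1  'g'
  21  s[14:],s[20:]  2  'gg'
  22  s[20:],s[17:]  2  'gg'

[0, 0, 1, 1, 3, 0, 1, 1, 1, 1, 0, 1, 1, 2, 0, 1, 0, 1, 2, 1, 1, 2, 2]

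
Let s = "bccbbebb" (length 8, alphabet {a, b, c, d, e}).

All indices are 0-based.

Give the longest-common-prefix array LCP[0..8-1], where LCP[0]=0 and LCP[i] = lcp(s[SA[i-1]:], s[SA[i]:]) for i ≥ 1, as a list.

[0, 1, 2, 1, 1, 0, 1, 0]

rank→(start, suffix):
  0 → (7, 'b')
  1 → (6, 'bb')
  2 → (3, 'bbebb')
  3 → (0, 'bccbbebb')
  4 → (4, 'bebb')
  5 → (2, 'cbbebb')
  6 → (1, 'ccbbebb')
  7 → (5, 'ebb')

SA = [7, 6, 3, 0, 4, 2, 1, 5]
i: (SA[i-1],SA[i]) lcp shared
  1: (7,6) 1 'b'
  2: (6,3) 2 'bb'
  3: (3,0) 1 'b'
  4: (0,4) 1 'b'
  5: (4,2) 0 ''
  6: (2,1) 1 'c'
  7: (1,5) 0 ''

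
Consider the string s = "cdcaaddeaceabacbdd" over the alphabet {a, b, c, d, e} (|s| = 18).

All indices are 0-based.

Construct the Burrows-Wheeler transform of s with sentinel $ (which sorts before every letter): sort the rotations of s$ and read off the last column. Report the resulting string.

dcebeaacda$adcbadcd

rank  rotation             last
    0  $cdcaaddeaceabacbdd  d
    1  aaddeaceabacbdd$cdc  c
    2  abacbdd$cdcaaddeace  e
    3  acbdd$cdcaaddeaceab  b
    4  aceabacbdd$cdcaadde  e
    5  addeaceabacbdd$cdca  a
    6  bacbdd$cdcaaddeacea  a
    7  bdd$cdcaaddeaceabac  c
    8  caaddeaceabacbdd$cd  d
    9  cbdd$cdcaaddeaceaba  a
   10  cdcaaddeaceabacbdd$  $
   11  ceabacbdd$cdcaaddea  a
   12  d$cdcaaddeaceabacbd  d
   13  dcaaddeaceabacbdd$c  c
   14  dd$cdcaaddeaceabacb  b
   15  ddeaceabacbdd$cdcaa  a
   16  deaceabacbdd$cdcaad  d
   17  eabacbdd$cdcaaddeac  c
   18  eaceabacbdd$cdcaadd  d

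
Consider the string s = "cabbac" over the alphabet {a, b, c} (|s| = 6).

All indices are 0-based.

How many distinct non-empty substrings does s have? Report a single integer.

18

sorted suffixes:
  #0 SA[0]=1  'abbac'
  #1 SA[1]=4  'ac'
  #2 SA[2]=3  'bac'
  #3 SA[3]=2  'bbac'
  #4 SA[4]=5  'c'
  #5 SA[5]=0  'cabbac'

SA = [1, 4, 3, 2, 5, 0]
i: (SA[i-1],SA[i]) lcp shared
  1: (1,4) 1 'a'
  2: (4,3) 0 ''
  3: (3,2) 1 'b'
  4: (2,5) 0 ''
  5: (5,0) 1 'c'

n(n+1)/2 = 6·7/2 = 21
Σ LCP = 0 + 1 + 0 + 1 + 0 + 1 = 3
distinct = 21 − 3 = 18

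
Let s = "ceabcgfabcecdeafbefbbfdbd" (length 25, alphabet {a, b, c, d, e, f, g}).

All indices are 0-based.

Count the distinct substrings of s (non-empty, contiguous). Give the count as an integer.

rank | idx | suffix
   0 |   7 | abcecdeafbefbbfdbd
   1 |   2 | abcgfabcecdeafbefbbfdbd
   2 |  14 | afbefbbfdbd
   3 |  19 | bbfdbd
   4 |   8 | bcecdeafbefbbfdbd
   5 |   3 | bcgfabcecdeafbefbbfdbd
   6 |  23 | bd
   7 |  16 | befbbfdbd
   8 |  20 | bfdbd
   9 |  11 | cdeafbefbbfdbd
  10 |   0 | ceabcgfabcecdeafbefbbfdbd
  11 |   9 | cecdeafbefbbfdbd
  12 |   4 | cgfabcecdeafbefbbfdbd
  13 |  24 | d
  14 |  22 | dbd
  15 |  12 | deafbefbbfdbd
  16 |   1 | eabcgfabcecdeafbefbbfdbd
  17 |  13 | eafbefbbfdbd
  18 |  10 | ecdeafbefbbfdbd
  19 |  17 | efbbfdbd
  20 |   6 | fabcecdeafbefbbfdbd
  21 |  18 | fbbfdbd
  22 |  15 | fbefbbfdbd
  23 |  21 | fdbd
  24 |   5 | gfabcecdeafbefbbfdbd

SA = [7, 2, 14, 19, 8, 3, 23, 16, 20, 11, 0, 9, 4, 24, 22, 12, 1, 13, 10, 17, 6, 18, 15, 21, 5]
rank  pair      lcp
   1  s[7:],s[2:]  3  'abc'
   2  s[2:],s[14:]  1  'a'
   3  s[14:],s[19:]  0  ''
   4  s[19:],s[8:]  1  'b'
   5  s[8:],s[3:]  2  'bc'
   6  s[3:],s[23:]  1  'b'
   7  s[23:],s[16:]  1  'b'
   8  s[16:],s[20:]  1  'b'
   9  s[20:],s[11:]  0  ''
  10  s[11:],s[0:]  1  'c'
  11  s[0:],s[9:]  2  'ce'
  12  s[9:],s[4:]  1  'c'
  13  s[4:],s[24:]  0  ''
  14  s[24:],s[22:]  1  'd'
  15  s[22:],s[12:]  1  'd'
  16  s[12:],s[1:]  0  ''
  17  s[1:],s[13:]  2  'ea'
  18  s[13:],s[10:]  1  'e'
  19  s[10:],s[17:]  1  'e'
  20  s[17:],s[6:]  0  ''
  21  s[6:],s[18:]  1  'f'
  22  s[18:],s[15:]  2  'fb'
  23  s[15:],s[21:]  1  'f'
  24  s[21:],s[5:]  0  ''

n(n+1)/2 = 25·26/2 = 325
Σ LCP = 0 + 3 + 1 + 0 + 1 + 2 + 1 + 1 + 1 + 0 + 1 + 2 + 1 + 0 + 1 + 1 + 0 + 2 + 1 + 1 + 0 + 1 + 2 + 1 + 0 = 24
distinct = 325 − 24 = 301

301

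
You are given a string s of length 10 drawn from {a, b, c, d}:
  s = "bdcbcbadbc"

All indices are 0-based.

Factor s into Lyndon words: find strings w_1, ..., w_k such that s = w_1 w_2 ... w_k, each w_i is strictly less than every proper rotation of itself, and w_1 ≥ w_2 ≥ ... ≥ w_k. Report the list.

emit factor 1: 'bdc' (i=0, period=3)
emit factor 2: 'bc' (i=3, period=2)
emit factor 3: 'b' (i=5, period=1)
emit factor 4: 'adbc' (i=6, period=4)

["bdc", "bc", "b", "adbc"]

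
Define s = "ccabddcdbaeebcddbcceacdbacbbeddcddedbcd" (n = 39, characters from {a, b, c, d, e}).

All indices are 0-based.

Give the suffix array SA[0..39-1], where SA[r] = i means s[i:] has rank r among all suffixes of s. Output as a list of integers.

[2, 24, 20, 9, 23, 8, 26, 16, 36, 12, 3, 27, 1, 25, 0, 17, 37, 21, 6, 13, 31, 18, 38, 22, 7, 15, 35, 5, 30, 14, 4, 29, 32, 33, 19, 11, 34, 28, 10]

rank→(start, suffix):
  0 → (2, 'abddcdbaeebcddbcceacdbacbbeddcddedbcd')
  1 → (24, 'acbbeddcddedbcd')
  2 → (20, 'acdbacbbeddcddedbcd')
  3 → (9, 'aeebcddbcceacdbacbbeddcddedbcd')
  4 → (23, 'bacbbeddcddedbcd')
  5 → (8, 'baeebcddbcceacdbacbbeddcddedbcd')
  6 → (26, 'bbeddcddedbcd')
  7 → (16, 'bcceacdbacbbeddcddedbcd')
  8 → (36, 'bcd')
  9 → (12, 'bcddbcceacdbacbbeddcddedbcd')
  10 → (3, 'bddcdbaeebcddbcceacdbacbbeddcddedbcd')
  11 → (27, 'beddcddedbcd')
  12 → (1, 'cabddcdbaeebcddbcceacdbacbbeddcddedbcd')
  13 → (25, 'cbbeddcddedbcd')
  14 → (0, 'ccabddcdbaeebcddbcceacdbacbbeddcddedbcd')
  15 → (17, 'cceacdbacbbeddcddedbcd')
  16 → (37, 'cd')
  17 → (21, 'cdbacbbeddcddedbcd')
  18 → (6, 'cdbaeebcddbcceacdbacbbeddcddedbcd')
  19 → (13, 'cddbcceacdbacbbeddcddedbcd')
  20 → (31, 'cddedbcd')
  21 → (18, 'ceacdbacbbeddcddedbcd')
  22 → (38, 'd')
  23 → (22, 'dbacbbeddcddedbcd')
  24 → (7, 'dbaeebcddbcceacdbacbbeddcddedbcd')
  25 → (15, 'dbcceacdbacbbeddcddedbcd')
  26 → (35, 'dbcd')
  27 → (5, 'dcdbaeebcddbcceacdbacbbeddcddedbcd')
  28 → (30, 'dcddedbcd')
  29 → (14, 'ddbcceacdbacbbeddcddedbcd')
  30 → (4, 'ddcdbaeebcddbcceacdbacbbeddcddedbcd')
  31 → (29, 'ddcddedbcd')
  32 → (32, 'ddedbcd')
  33 → (33, 'dedbcd')
  34 → (19, 'eacdbacbbeddcddedbcd')
  35 → (11, 'ebcddbcceacdbacbbeddcddedbcd')
  36 → (34, 'edbcd')
  37 → (28, 'eddcddedbcd')
  38 → (10, 'eebcddbcceacdbacbbeddcddedbcd')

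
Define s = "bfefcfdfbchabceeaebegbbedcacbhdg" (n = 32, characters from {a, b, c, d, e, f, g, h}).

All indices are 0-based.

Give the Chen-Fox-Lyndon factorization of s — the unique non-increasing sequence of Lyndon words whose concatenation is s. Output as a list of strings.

emit factor 1: 'bfefcfdf' (i=0, period=8)
emit factor 2: 'bch' (i=8, period=3)
emit factor 3: 'abceeaebegbbedcacbhdg' (i=11, period=21)

["bfefcfdf", "bch", "abceeaebegbbedcacbhdg"]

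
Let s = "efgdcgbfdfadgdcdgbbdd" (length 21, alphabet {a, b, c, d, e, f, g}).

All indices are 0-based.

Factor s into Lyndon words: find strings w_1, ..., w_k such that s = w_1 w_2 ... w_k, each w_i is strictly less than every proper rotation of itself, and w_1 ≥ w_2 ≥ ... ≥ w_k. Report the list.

["efg", "d", "cg", "bfdf", "adgdcdgbbdd"]

emit factor 1: 'efg' (i=0, period=3)
emit factor 2: 'd' (i=3, period=1)
emit factor 3: 'cg' (i=4, period=2)
emit factor 4: 'bfdf' (i=6, period=4)
emit factor 5: 'adgdcdgbbdd' (i=10, period=11)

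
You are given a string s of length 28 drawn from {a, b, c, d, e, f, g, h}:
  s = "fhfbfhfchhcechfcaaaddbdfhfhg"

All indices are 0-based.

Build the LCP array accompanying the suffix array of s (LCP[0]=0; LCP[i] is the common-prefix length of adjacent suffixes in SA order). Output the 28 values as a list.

rank→(start, suffix):
  0 → (16, 'aaaddbdfhfhg')
  1 → (17, 'aaddbdfhfhg')
  2 → (18, 'addbdfhfhg')
  3 → (21, 'bdfhfhg')
  4 → (3, 'bfhfchhcechfcaaaddbdfhfhg')
  5 → (15, 'caaaddbdfhfhg')
  6 → (10, 'cechfcaaaddbdfhfhg')
  7 → (12, 'chfcaaaddbdfhfhg')
  8 → (7, 'chhcechfcaaaddbdfhfhg')
  9 → (20, 'dbdfhfhg')
  10 → (19, 'ddbdfhfhg')
  11 → (22, 'dfhfhg')
  12 → (11, 'echfcaaaddbdfhfhg')
  13 → (2, 'fbfhfchhcechfcaaaddbdfhfhg')
  14 → (14, 'fcaaaddbdfhfhg')
  15 → (6, 'fchhcechfcaaaddbdfhfhg')
  16 → (0, 'fhfbfhfchhcechfcaaaddbdfhfhg')
  17 → (4, 'fhfchhcechfcaaaddbdfhfhg')
  18 → (23, 'fhfhg')
  19 → (25, 'fhg')
  20 → (27, 'g')
  21 → (9, 'hcechfcaaaddbdfhfhg')
  22 → (1, 'hfbfhfchhcechfcaaaddbdfhfhg')
  23 → (13, 'hfcaaaddbdfhfhg')
  24 → (5, 'hfchhcechfcaaaddbdfhfhg')
  25 → (24, 'hfhg')
  26 → (26, 'hg')
  27 → (8, 'hhcechfcaaaddbdfhfhg')

SA = [16, 17, 18, 21, 3, 15, 10, 12, 7, 20, 19, 22, 11, 2, 14, 6, 0, 4, 23, 25, 27, 9, 1, 13, 5, 24, 26, 8]
rank  pair      lcp
   1  s[16:],s[17:]  2  'aa'
   2  s[17:],s[18:]  1  'a'
   3  s[18:],s[21:]  0  ''
   4  s[21:],s[3:]  1  'b'
   5  s[3:],s[15:]  0  ''
   6  s[15:],s[10:]  1  'c'
   7  s[10:],s[12:]  1  'c'
   8  s[12:],s[7:]  2  'ch'
   9  s[7:],s[20:]  0  ''
  10  s[20:],s[19:]  1  'd'
  11  s[19:],s[22:]  1  'd'
  12  s[22:],s[11:]  0  ''
  13  s[11:],s[2:]  0  ''
  14  s[2:],s[14:]  1  'f'
  15  s[14:],s[6:]  2  'fc'
  16  s[6:],s[0:]  1  'f'
  17  s[0:],s[4:]  3  'fhf'
  18  s[4:],s[23:]  3  'fhf'
  19  s[23:],s[25:]  2  'fh'
  20  s[25:],s[27:]  0  ''
  21  s[27:],s[9:]  0  ''
  22  s[9:],s[1:]  1  'h'
  23  s[1:],s[13:]  2  'hf'
  24  s[13:],s[5:]  3  'hfc'
  25  s[5:],s[24:]  2  'hf'
  26  s[24:],s[26:]  1  'h'
  27  s[26:],s[8:]  1  'h'

[0, 2, 1, 0, 1, 0, 1, 1, 2, 0, 1, 1, 0, 0, 1, 2, 1, 3, 3, 2, 0, 0, 1, 2, 3, 2, 1, 1]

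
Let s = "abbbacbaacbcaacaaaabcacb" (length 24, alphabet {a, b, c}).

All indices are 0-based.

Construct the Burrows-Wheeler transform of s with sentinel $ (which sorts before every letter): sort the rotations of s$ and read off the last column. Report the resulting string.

bcaacb$aacbaccbbacaabbaaa

rank  rotation                   last
    0  $abbbacbaacbcaacaaaabcacb  b
    1  aaaabcacb$abbbacbaacbcaac  c
    2  aaabcacb$abbbacbaacbcaaca  a
    3  aabcacb$abbbacbaacbcaacaa  a
    4  aacaaaabcacb$abbbacbaacbc  c
    5  aacbcaacaaaabcacb$abbbacb  b
    6  abbbacbaacbcaacaaaabcacb$  $
    7  abcacb$abbbacbaacbcaacaaa  a
    8  acaaaabcacb$abbbacbaacbca  a
    9  acb$abbbacbaacbcaacaaaabc  c
   10  acbaacbcaacaaaabcacb$abbb  b
   11  acbcaacaaaabcacb$abbbacba  a
   12  b$abbbacbaacbcaacaaaabcac  c
   13  baacbcaacaaaabcacb$abbbac  c
   14  bacbaacbcaacaaaabcacb$abb  b
   15  bbacbaacbcaacaaaabcacb$ab  b
   16  bbbacbaacbcaacaaaabcacb$a  a
   17  bcaacaaaabcacb$abbbacbaac  c
   18  bcacb$abbbacbaacbcaacaaaa  a
   19  caaaabcacb$abbbacbaacbcaa  a
   20  caacaaaabcacb$abbbacbaacb  b
   21  cacb$abbbacbaacbcaacaaaab  b
   22  cb$abbbacbaacbcaacaaaabca  a
   23  cbaacbcaacaaaabcacb$abbba  a
   24  cbcaacaaaabcacb$abbbacbaa  a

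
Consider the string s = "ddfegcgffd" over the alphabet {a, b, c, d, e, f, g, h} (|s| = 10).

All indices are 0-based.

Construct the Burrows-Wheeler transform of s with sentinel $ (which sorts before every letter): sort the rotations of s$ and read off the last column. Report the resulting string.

dgf$dffdgec

rank  rotation     last
    0  $ddfegcgffd  d
    1  cgffd$ddfeg  g
    2  d$ddfegcgff  f
    3  ddfegcgffd$  $
    4  dfegcgffd$d  d
    5  egcgffd$ddf  f
    6  fd$ddfegcgf  f
    7  fegcgffd$dd  d
    8  ffd$ddfegcg  g
    9  gcgffd$ddfe  e
   10  gffd$ddfegc  c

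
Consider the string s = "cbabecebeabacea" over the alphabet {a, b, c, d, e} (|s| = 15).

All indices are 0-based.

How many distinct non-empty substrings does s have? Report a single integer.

104

rank | idx | suffix
   0 |  14 | a
   1 |   9 | abacea
   2 |   2 | abecebeabacea
   3 |  11 | acea
   4 |   1 | babecebeabacea
   5 |  10 | bacea
   6 |   7 | beabacea
   7 |   3 | becebeabacea
   8 |   0 | cbabecebeabacea
   9 |  12 | cea
  10 |   5 | cebeabacea
  11 |  13 | ea
  12 |   8 | eabacea
  13 |   6 | ebeabacea
  14 |   4 | ecebeabacea

SA = [14, 9, 2, 11, 1, 10, 7, 3, 0, 12, 5, 13, 8, 6, 4]
[i] adj suffixes → lcp
  [1] 14/9 → 1 ('a')
  [2] 9/2 → 2 ('ab')
  [3] 2/11 → 1 ('a')
  [4] 11/1 → 0 ('')
  [5] 1/10 → 2 ('ba')
  [6] 10/7 → 1 ('b')
  [7] 7/3 → 2 ('be')
  [8] 3/0 → 0 ('')
  [9] 0/12 → 1 ('c')
  [10] 12/5 → 2 ('ce')
  [11] 5/13 → 0 ('')
  [12] 13/8 → 2 ('ea')
  [13] 8/6 → 1 ('e')
  [14] 6/4 → 1 ('e')

n(n+1)/2 = 15·16/2 = 120
Σ LCP = 0 + 1 + 2 + 1 + 0 + 2 + 1 + 2 + 0 + 1 + 2 + 0 + 2 + 1 + 1 = 16
distinct = 120 − 16 = 104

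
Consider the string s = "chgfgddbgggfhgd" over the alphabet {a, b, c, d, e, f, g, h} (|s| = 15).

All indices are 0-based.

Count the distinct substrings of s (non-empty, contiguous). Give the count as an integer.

107

sorted suffixes:
  #0 SA[0]=7  'bgggfhgd'
  #1 SA[1]=0  'chgfgddbgggfhgd'
  #2 SA[2]=14  'd'
  #3 SA[3]=6  'dbgggfhgd'
  #4 SA[4]=5  'ddbgggfhgd'
  #5 SA[5]=3  'fgddbgggfhgd'
  #6 SA[6]=11  'fhgd'
  #7 SA[7]=13  'gd'
  #8 SA[8]=4  'gddbgggfhgd'
  #9 SA[9]=2  'gfgddbgggfhgd'
  #10 SA[10]=10  'gfhgd'
  #11 SA[11]=9  'ggfhgd'
  #12 SA[12]=8  'gggfhgd'
  #13 SA[13]=12  'hgd'
  #14 SA[14]=1  'hgfgddbgggfhgd'

SA = [7, 0, 14, 6, 5, 3, 11, 13, 4, 2, 10, 9, 8, 12, 1]
rank  pair      lcp
   1  s[7:],s[0:]  0  ''
   2  s[0:],s[14:]  0  ''
   3  s[14:],s[6:]  1  'd'
   4  s[6:],s[5:]  1  'd'
   5  s[5:],s[3:]  0  ''
   6  s[3:],s[11:]  1  'f'
   7  s[11:],s[13:]  0  ''
   8  s[13:],s[4:]  2  'gd'
   9  s[4:],s[2:]  1  'g'
  10  s[2:],s[10:]  2  'gf'
  11  s[10:],s[9:]  1  'g'
  12  s[9:],s[8:]  2  'gg'
  13  s[8:],s[12:]  0  ''
  14  s[12:],s[1:]  2  'hg'

n(n+1)/2 = 15·16/2 = 120
Σ LCP = 0 + 0 + 0 + 1 + 1 + 0 + 1 + 0 + 2 + 1 + 2 + 1 + 2 + 0 + 2 = 13
distinct = 120 − 13 = 107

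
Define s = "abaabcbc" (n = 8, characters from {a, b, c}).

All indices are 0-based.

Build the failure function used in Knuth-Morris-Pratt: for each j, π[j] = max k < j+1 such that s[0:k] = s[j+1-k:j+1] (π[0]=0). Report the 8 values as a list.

π[0] = 0
j=1 s[j]='b': π[1]=0 (border '')
j=2 s[j]='a': π[2]=1 (border 'a')
j=3 s[j]='a': k: 1→0; π[3]=1 (border 'a')
j=4 s[j]='b': π[4]=2 (border 'ab')
j=5 s[j]='c': k: 2→0; π[5]=0 (border '')
j=6 s[j]='b': π[6]=0 (border '')
j=7 s[j]='c': π[7]=0 (border '')

[0, 0, 1, 1, 2, 0, 0, 0]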